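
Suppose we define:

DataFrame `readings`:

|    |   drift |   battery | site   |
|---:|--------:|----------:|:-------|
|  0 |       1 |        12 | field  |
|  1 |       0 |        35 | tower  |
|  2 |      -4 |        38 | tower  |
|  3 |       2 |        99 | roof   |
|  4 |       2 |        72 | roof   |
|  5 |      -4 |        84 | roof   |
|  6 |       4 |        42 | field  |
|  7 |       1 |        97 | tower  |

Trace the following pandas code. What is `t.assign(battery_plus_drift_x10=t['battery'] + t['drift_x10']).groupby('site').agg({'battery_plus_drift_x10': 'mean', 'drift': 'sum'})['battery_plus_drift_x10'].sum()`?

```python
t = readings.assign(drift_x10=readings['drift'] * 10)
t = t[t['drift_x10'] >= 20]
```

add column drift_x10 = readings['drift'] * 10:
   drift  battery   site  drift_x10
0      1       12  field         10
1      0       35  tower          0
2     -4       38  tower        -40
3      2       99   roof         20
4      2       72   roof         20
5     -4       84   roof        -40
6      4       42  field         40
7      1       97  tower         10
filter rows where drift_x10 >= 20:
   drift  battery   site  drift_x10
3      2       99   roof         20
4      2       72   roof         20
6      4       42  field         40
add column battery_plus_drift_x10 = t['battery'] + t['drift_x10']:
   drift  battery   site  drift_x10  battery_plus_drift_x10
3      2       99   roof         20                     119
4      2       72   roof         20                      92
6      4       42  field         40                      82
group by site: mean(battery_plus_drift_x10), sum(drift):
       battery_plus_drift_x10  drift
site                                
field                    82.0      4
roof                    105.5      4
The sum of column 'battery_plus_drift_x10' is 187.5.

187.5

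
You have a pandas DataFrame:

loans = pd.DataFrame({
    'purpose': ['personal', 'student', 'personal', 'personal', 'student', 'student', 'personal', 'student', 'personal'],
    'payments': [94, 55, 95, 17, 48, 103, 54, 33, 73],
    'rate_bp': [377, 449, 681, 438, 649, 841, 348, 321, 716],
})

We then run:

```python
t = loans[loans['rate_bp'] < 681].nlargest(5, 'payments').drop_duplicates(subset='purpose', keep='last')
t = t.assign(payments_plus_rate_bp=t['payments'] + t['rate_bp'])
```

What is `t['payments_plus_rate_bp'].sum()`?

filter rows where rate_bp < 681:
    purpose  payments  rate_bp
0  personal        94      377
1   student        55      449
3  personal        17      438
4   student        48      649
6  personal        54      348
7   student        33      321
take 5 rows with largest payments:
    purpose  payments  rate_bp
0  personal        94      377
1   student        55      449
6  personal        54      348
4   student        48      649
7   student        33      321
drop duplicate purpose (keep=last):
    purpose  payments  rate_bp
6  personal        54      348
7   student        33      321
add column payments_plus_rate_bp = t['payments'] + t['rate_bp']:
    purpose  payments  rate_bp  payments_plus_rate_bp
6  personal        54      348                    402
7   student        33      321                    354
Finally, sum of column 'payments_plus_rate_bp' = 756.

756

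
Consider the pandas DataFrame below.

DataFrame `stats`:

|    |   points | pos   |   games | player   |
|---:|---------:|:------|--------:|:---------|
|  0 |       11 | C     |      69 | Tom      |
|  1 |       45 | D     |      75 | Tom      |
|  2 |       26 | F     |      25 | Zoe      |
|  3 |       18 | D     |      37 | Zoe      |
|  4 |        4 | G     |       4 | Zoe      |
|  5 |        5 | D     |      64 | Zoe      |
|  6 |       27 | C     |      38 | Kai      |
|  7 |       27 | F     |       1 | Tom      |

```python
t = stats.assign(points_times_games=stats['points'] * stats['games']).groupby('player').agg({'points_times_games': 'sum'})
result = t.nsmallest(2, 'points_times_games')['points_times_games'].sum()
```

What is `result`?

2678

add column points_times_games = stats['points'] * stats['games']:
   points pos  games player  points_times_games
0      11   C     69    Tom                 759
1      45   D     75    Tom                3375
2      26   F     25    Zoe                 650
3      18   D     37    Zoe                 666
4       4   G      4    Zoe                  16
5       5   D     64    Zoe                 320
6      27   C     38    Kai                1026
7      27   F      1    Tom                  27
group by player, sum of points_times_games:
        points_times_games
player                    
Kai                   1026
Tom                   4161
Zoe                   1652
take 2 rows with smallest points_times_games:
        points_times_games
player                    
Kai                   1026
Zoe                   1652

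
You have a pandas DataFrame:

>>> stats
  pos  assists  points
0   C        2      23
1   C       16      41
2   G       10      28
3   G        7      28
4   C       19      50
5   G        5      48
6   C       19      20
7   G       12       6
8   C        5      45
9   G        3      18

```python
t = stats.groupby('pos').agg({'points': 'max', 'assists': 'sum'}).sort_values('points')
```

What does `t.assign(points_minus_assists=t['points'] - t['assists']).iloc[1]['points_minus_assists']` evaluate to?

-11

group by pos: max(points), sum(assists):
     points  assists
pos                 
C        50       61
G        48       37
sort by points:
     points  assists
pos                 
G        48       37
C        50       61
add column points_minus_assists = t['points'] - t['assists']:
     points  assists  points_minus_assists
pos                                       
G        48       37                    11
C        50       61                   -11
So iloc[1]['points_minus_assists'] = -11.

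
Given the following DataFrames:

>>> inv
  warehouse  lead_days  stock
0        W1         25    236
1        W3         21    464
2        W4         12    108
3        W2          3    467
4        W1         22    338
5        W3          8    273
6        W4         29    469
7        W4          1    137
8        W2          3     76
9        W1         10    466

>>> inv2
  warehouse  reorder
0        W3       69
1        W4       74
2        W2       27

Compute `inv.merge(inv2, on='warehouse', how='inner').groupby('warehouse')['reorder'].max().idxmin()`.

W2

merge on 'warehouse' (how='inner') → 7 rows:
  warehouse  lead_days  stock  reorder
0        W3         21    464       69
1        W4         12    108       74
2        W2          3    467       27
3        W3          8    273       69
4        W4         29    469       74
5        W4          1    137       74
6        W2          3     76       27
group by warehouse, max of reorder:
warehouse
W2    27
W3    69
W4    74
Name: reorder, dtype: int64
Reading off the label with the smallest value, we get W2.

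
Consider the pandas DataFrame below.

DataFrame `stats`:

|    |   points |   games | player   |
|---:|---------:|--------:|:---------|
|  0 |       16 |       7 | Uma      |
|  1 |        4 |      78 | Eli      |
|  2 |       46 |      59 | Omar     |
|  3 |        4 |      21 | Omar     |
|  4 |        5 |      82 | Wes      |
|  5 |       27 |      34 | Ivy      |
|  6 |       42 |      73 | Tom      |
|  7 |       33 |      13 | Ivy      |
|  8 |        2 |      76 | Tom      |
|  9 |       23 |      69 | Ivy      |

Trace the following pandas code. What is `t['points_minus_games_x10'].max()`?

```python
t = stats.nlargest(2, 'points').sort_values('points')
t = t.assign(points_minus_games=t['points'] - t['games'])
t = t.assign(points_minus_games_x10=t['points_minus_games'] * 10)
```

take 2 rows with largest points:
   points  games player
2      46     59   Omar
6      42     73    Tom
sort by points:
   points  games player
6      42     73    Tom
2      46     59   Omar
add column points_minus_games = t['points'] - t['games']:
   points  games player  points_minus_games
6      42     73    Tom                 -31
2      46     59   Omar                 -13
add column points_minus_games_x10 = t['points_minus_games'] * 10:
   points  games player  points_minus_games  points_minus_games_x10
6      42     73    Tom                 -31                    -310
2      46     59   Omar                 -13                    -130
Hence -130.

-130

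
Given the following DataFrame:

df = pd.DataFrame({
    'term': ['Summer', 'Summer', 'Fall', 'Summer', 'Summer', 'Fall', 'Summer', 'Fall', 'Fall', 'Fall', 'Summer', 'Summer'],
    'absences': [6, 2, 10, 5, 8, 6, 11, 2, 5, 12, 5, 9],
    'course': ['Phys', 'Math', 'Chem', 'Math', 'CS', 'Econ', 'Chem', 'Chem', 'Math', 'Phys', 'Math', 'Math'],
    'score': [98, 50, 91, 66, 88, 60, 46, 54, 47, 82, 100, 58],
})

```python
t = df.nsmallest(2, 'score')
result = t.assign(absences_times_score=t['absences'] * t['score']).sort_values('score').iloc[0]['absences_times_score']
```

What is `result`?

take 2 rows with smallest score:
     term  absences course  score
6  Summer        11   Chem     46
8    Fall         5   Math     47
add column absences_times_score = t['absences'] * t['score']:
     term  absences course  score  absences_times_score
6  Summer        11   Chem     46                   506
8    Fall         5   Math     47                   235
sort by score:
     term  absences course  score  absences_times_score
6  Summer        11   Chem     46                   506
8    Fall         5   Math     47                   235

506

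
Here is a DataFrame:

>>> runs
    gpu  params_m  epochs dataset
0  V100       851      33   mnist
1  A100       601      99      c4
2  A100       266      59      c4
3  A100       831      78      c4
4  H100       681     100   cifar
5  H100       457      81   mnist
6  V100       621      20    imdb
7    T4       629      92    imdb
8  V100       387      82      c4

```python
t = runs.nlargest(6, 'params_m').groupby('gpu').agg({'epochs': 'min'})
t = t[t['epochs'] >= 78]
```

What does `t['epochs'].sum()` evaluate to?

270

take 6 rows with largest params_m:
    gpu  params_m  epochs dataset
0  V100       851      33   mnist
3  A100       831      78      c4
4  H100       681     100   cifar
7    T4       629      92    imdb
6  V100       621      20    imdb
1  A100       601      99      c4
group by gpu, min of epochs:
      epochs
gpu         
A100      78
H100     100
T4        92
V100      20
filter rows where epochs >= 78:
      epochs
gpu         
A100      78
H100     100
T4        92
Finally, sum of column 'epochs' = 270.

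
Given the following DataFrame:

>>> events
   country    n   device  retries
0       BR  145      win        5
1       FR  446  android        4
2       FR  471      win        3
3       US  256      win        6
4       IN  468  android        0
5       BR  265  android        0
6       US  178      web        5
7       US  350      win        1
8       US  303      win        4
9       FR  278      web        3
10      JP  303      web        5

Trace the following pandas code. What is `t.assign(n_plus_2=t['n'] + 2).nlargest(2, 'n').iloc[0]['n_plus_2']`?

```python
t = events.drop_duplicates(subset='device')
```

448

drop duplicate device (keep=first):
  country    n   device  retries
0      BR  145      win        5
1      FR  446  android        4
6      US  178      web        5
add column n_plus_2 = t['n'] + 2:
  country    n   device  retries  n_plus_2
0      BR  145      win        5       147
1      FR  446  android        4       448
6      US  178      web        5       180
take 2 rows with largest n:
  country    n   device  retries  n_plus_2
1      FR  446  android        4       448
6      US  178      web        5       180
Reading off the value at position 0, column 'n_plus_2', we get 448.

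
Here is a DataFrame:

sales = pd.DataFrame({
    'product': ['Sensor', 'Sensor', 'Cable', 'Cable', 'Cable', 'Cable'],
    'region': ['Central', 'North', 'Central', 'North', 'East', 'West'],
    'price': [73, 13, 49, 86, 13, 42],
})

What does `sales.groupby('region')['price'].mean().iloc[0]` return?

group by region, mean of price:
region
Central    61.0
East       13.0
North      49.5
West       42.0
Name: price, dtype: float64
So iloc[0] = 61.0.

61.0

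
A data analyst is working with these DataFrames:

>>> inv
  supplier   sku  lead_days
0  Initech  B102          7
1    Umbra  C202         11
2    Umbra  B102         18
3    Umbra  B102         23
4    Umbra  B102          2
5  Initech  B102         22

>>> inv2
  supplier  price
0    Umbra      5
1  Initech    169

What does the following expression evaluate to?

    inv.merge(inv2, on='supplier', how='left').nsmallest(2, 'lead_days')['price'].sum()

174

merge on 'supplier' (how='left') → 6 rows:
  supplier   sku  lead_days  price
0  Initech  B102          7    169
1    Umbra  C202         11      5
2    Umbra  B102         18      5
3    Umbra  B102         23      5
4    Umbra  B102          2      5
5  Initech  B102         22    169
take 2 rows with smallest lead_days:
  supplier   sku  lead_days  price
4    Umbra  B102          2      5
0  Initech  B102          7    169
Taking the sum of column 'price' gives 174.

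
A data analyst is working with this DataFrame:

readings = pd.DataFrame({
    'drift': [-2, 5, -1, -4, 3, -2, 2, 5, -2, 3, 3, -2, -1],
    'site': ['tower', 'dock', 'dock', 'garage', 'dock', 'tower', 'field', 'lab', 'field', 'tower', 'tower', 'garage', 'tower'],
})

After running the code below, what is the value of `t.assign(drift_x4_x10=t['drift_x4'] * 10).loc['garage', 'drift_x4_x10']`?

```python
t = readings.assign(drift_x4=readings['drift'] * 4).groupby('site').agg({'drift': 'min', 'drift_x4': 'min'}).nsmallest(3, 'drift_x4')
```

add column drift_x4 = readings['drift'] * 4:
    drift    site  drift_x4
0      -2   tower        -8
1       5    dock        20
2      -1    dock        -4
3      -4  garage       -16
4       3    dock        12
5      -2   tower        -8
6       2   field         8
7       5     lab        20
8      -2   field        -8
9       3   tower        12
10      3   tower        12
11     -2  garage        -8
12     -1   tower        -4
group by site: min(drift), min(drift_x4):
        drift  drift_x4
site                   
dock       -1        -4
field      -2        -8
garage     -4       -16
lab         5        20
tower      -2        -8
take 3 rows with smallest drift_x4:
        drift  drift_x4
site                   
garage     -4       -16
field      -2        -8
tower      -2        -8
add column drift_x4_x10 = t['drift_x4'] * 10:
        drift  drift_x4  drift_x4_x10
site                                 
garage     -4       -16          -160
field      -2        -8           -80
tower      -2        -8           -80
The value at row 'garage', column 'drift_x4_x10' is -160.

-160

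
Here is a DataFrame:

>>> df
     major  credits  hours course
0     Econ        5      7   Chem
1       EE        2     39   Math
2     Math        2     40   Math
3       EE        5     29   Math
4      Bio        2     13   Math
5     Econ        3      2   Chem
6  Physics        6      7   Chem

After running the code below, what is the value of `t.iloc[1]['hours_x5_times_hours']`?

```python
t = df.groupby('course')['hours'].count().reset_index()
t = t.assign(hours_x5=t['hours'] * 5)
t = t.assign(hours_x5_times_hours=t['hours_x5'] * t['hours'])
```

group by course, count of hours:
course
Chem    3
Math    4
Name: hours, dtype: int64
reset_index():
  course  hours
0   Chem      3
1   Math      4
add column hours_x5 = t['hours'] * 5:
  course  hours  hours_x5
0   Chem      3        15
1   Math      4        20
add column hours_x5_times_hours = t['hours_x5'] * t['hours']:
  course  hours  hours_x5  hours_x5_times_hours
0   Chem      3        15                    45
1   Math      4        20                    80
Then the value at position 1, column 'hours_x5_times_hours': 80

80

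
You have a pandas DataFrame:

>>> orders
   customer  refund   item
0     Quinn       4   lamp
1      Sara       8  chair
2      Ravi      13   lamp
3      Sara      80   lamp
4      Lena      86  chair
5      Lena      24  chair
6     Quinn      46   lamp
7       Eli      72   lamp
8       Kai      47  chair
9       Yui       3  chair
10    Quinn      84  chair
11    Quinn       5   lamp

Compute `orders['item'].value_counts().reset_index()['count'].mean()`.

value_counts of item:
item
lamp     6
chair    6
Name: count, dtype: int64
reset_index():
    item  count
0   lamp      6
1  chair      6
Taking the mean of column 'count' gives 6.0.

6.0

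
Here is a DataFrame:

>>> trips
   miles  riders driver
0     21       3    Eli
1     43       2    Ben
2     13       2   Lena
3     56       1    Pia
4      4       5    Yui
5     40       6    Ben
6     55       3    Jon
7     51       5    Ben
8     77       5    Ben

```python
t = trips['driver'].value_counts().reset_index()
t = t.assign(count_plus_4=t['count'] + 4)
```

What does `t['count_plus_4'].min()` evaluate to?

value_counts of driver:
driver
Ben     4
Eli     1
Lena    1
Pia     1
Yui     1
Jon     1
Name: count, dtype: int64
reset_index():
  driver  count
0    Ben      4
1    Eli      1
2   Lena      1
3    Pia      1
4    Yui      1
5    Jon      1
add column count_plus_4 = t['count'] + 4:
  driver  count  count_plus_4
0    Ben      4             8
1    Eli      1             5
2   Lena      1             5
3    Pia      1             5
4    Yui      1             5
5    Jon      1             5

5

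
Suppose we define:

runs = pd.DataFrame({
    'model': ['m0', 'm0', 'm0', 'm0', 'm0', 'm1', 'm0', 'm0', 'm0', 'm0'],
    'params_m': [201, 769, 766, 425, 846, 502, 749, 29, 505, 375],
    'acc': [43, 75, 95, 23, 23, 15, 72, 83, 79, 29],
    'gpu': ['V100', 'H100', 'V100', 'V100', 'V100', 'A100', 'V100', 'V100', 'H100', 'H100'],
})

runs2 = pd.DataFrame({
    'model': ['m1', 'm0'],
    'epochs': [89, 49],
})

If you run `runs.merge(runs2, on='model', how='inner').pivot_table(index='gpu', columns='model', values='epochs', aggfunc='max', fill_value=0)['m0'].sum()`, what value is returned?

merge on 'model' (how='inner') → 10 rows:
  model  params_m  acc   gpu  epochs
0    m0       201   43  V100      49
1    m0       769   75  H100      49
2    m0       766   95  V100      49
3    m0       425   23  V100      49
4    m0       846   23  V100      49
5    m1       502   15  A100      89
6    m0       749   72  V100      49
7    m0        29   83  V100      49
8    m0       505   79  H100      49
9    m0       375   29  H100      49
pivot: rows=gpu, cols=model, max(epochs):
model  m0  m1
gpu          
A100    0  89
H100   49   0
V100   49   0

98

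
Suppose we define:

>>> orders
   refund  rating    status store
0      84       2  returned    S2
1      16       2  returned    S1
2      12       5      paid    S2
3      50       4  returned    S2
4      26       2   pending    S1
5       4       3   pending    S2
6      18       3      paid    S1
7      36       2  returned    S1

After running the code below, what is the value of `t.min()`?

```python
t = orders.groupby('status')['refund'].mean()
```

group by status, mean of refund:
status
paid        15.0
pending     15.0
returned    46.5
Name: refund, dtype: float64

15.0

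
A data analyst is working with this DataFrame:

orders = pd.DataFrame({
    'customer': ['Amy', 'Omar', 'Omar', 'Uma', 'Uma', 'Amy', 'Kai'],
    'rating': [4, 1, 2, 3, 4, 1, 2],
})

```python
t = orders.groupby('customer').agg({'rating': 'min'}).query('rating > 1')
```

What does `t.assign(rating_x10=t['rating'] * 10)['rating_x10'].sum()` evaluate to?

50

group by customer, min of rating:
          rating
customer        
Amy            1
Kai            2
Omar           1
Uma            3
filter rows where rating > 1:
          rating
customer        
Kai            2
Uma            3
add column rating_x10 = t['rating'] * 10:
          rating  rating_x10
customer                    
Kai            2          20
Uma            3          30
Taking the sum of column 'rating_x10' gives 50.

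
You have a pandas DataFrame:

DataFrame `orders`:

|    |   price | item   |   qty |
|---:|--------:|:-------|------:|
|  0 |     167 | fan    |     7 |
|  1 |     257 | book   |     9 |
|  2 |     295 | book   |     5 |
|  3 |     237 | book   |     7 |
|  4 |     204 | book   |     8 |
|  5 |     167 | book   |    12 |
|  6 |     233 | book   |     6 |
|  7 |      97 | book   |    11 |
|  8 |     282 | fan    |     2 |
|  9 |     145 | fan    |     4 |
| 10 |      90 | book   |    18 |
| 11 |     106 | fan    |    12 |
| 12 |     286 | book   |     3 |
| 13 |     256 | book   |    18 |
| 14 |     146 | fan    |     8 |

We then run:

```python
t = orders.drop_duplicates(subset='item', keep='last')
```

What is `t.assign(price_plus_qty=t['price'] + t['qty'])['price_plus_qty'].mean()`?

drop duplicate item (keep=last):
    price  item  qty
13    256  book   18
14    146   fan    8
add column price_plus_qty = t['price'] + t['qty']:
    price  item  qty  price_plus_qty
13    256  book   18             274
14    146   fan    8             154
Hence 214.0.

214.0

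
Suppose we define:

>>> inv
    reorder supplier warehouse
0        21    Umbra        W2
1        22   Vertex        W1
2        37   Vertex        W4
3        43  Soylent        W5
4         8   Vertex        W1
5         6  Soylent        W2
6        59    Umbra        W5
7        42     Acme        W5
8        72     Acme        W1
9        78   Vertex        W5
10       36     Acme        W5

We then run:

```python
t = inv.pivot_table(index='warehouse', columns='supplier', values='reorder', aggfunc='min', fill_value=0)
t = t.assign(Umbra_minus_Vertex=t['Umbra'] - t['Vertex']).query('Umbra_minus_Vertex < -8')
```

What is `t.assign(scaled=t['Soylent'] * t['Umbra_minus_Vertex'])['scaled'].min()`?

pivot: rows=warehouse, cols=supplier, min(reorder):
supplier   Acme  Soylent  Umbra  Vertex
warehouse                              
W1           72        0      0       8
W2            0        6     21       0
W4            0        0      0      37
W5           36       43     59      78
add column Umbra_minus_Vertex = t['Umbra'] - t['Vertex']:
supplier   Acme  Soylent  Umbra  Vertex  Umbra_minus_Vertex
warehouse                                                  
W1           72        0      0       8                  -8
W2            0        6     21       0                  21
W4            0        0      0      37                 -37
W5           36       43     59      78                 -19
filter rows where Umbra_minus_Vertex < -8:
supplier   Acme  Soylent  Umbra  Vertex  Umbra_minus_Vertex
warehouse                                                  
W4            0        0      0      37                 -37
W5           36       43     59      78                 -19
add column scaled = t['Soylent'] * t['Umbra_minus_Vertex']:
supplier   Acme  Soylent  Umbra  Vertex  Umbra_minus_Vertex  scaled
warehouse                                                          
W4            0        0      0      37                 -37       0
W5           36       43     59      78                 -19    -817
Then the min of column 'scaled': -817

-817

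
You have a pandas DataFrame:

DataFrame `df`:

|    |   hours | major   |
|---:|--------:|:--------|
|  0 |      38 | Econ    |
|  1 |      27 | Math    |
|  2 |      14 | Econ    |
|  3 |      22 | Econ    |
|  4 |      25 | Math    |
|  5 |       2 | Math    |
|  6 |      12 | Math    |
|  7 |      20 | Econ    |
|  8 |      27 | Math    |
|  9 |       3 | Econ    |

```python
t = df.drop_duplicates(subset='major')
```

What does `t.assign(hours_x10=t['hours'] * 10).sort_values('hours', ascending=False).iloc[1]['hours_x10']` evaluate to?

270

drop duplicate major (keep=first):
   hours major
0     38  Econ
1     27  Math
add column hours_x10 = t['hours'] * 10:
   hours major  hours_x10
0     38  Econ        380
1     27  Math        270
sort by hours descending:
   hours major  hours_x10
0     38  Econ        380
1     27  Math        270
Reading off the value at position 1, column 'hours_x10', we get 270.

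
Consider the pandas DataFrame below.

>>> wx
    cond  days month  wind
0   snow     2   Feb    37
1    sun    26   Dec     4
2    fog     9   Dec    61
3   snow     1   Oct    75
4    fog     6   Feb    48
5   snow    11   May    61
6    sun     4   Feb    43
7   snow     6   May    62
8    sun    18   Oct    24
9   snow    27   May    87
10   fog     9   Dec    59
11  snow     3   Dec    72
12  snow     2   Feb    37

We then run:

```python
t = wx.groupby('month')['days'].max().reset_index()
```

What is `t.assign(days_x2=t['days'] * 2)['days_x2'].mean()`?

group by month, max of days:
month
Dec    26
Feb     6
May    27
Oct    18
Name: days, dtype: int64
reset_index():
  month  days
0   Dec    26
1   Feb     6
2   May    27
3   Oct    18
add column days_x2 = t['days'] * 2:
  month  days  days_x2
0   Dec    26       52
1   Feb     6       12
2   May    27       54
3   Oct    18       36

38.5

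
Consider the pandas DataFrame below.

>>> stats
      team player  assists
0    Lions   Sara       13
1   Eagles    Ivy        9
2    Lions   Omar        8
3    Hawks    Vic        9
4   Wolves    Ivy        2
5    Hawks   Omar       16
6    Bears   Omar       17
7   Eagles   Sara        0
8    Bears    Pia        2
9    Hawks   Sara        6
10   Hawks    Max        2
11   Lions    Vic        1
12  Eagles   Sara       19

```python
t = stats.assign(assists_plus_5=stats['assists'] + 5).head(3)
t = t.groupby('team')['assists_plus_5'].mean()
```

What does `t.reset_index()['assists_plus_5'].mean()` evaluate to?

14.75

add column assists_plus_5 = stats['assists'] + 5:
      team player  assists  assists_plus_5
0    Lions   Sara       13              18
1   Eagles    Ivy        9              14
2    Lions   Omar        8              13
3    Hawks    Vic        9              14
4   Wolves    Ivy        2               7
5    Hawks   Omar       16              21
6    Bears   Omar       17              22
7   Eagles   Sara        0               5
8    Bears    Pia        2               7
9    Hawks   Sara        6              11
10   Hawks    Max        2               7
11   Lions    Vic        1               6
12  Eagles   Sara       19              24
take first 3 rows:
     team player  assists  assists_plus_5
0   Lions   Sara       13              18
1  Eagles    Ivy        9              14
2   Lions   Omar        8              13
group by team, mean of assists_plus_5:
team
Eagles    14.0
Lions     15.5
Name: assists_plus_5, dtype: float64
reset_index():
     team  assists_plus_5
0  Eagles            14.0
1   Lions            15.5
Reading off the mean of column 'assists_plus_5', we get 14.75.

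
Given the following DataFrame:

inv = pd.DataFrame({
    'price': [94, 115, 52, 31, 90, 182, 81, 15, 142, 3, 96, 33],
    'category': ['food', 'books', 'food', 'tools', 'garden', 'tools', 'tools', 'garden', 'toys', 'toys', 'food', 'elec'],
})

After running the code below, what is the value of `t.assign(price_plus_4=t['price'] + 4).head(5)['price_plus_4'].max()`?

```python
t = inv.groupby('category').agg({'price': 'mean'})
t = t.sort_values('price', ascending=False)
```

119.0

group by category, mean of price:
               price
category            
books     115.000000
elec       33.000000
food       80.666667
garden     52.500000
tools      98.000000
toys       72.500000
sort by price descending:
               price
category            
books     115.000000
tools      98.000000
food       80.666667
toys       72.500000
garden     52.500000
elec       33.000000
add column price_plus_4 = t['price'] + 4:
               price  price_plus_4
category                          
books     115.000000    119.000000
tools      98.000000    102.000000
food       80.666667     84.666667
toys       72.500000     76.500000
garden     52.500000     56.500000
elec       33.000000     37.000000
take first 5 rows:
               price  price_plus_4
category                          
books     115.000000    119.000000
tools      98.000000    102.000000
food       80.666667     84.666667
toys       72.500000     76.500000
garden     52.500000     56.500000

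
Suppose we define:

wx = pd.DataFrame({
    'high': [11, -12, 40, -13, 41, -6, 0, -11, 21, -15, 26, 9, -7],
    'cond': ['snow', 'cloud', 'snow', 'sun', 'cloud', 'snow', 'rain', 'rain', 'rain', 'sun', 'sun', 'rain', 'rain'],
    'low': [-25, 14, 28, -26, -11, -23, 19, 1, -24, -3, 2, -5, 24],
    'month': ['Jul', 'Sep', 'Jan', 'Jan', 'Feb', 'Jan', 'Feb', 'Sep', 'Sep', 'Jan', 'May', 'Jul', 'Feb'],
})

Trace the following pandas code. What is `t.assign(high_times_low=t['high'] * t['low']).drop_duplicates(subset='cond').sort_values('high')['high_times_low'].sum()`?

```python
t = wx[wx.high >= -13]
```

filter rows where high >= -13:
    high   cond  low month
0     11   snow  -25   Jul
1    -12  cloud   14   Sep
2     40   snow   28   Jan
3    -13    sun  -26   Jan
4     41  cloud  -11   Feb
5     -6   snow  -23   Jan
6      0   rain   19   Feb
7    -11   rain    1   Sep
8     21   rain  -24   Sep
10    26    sun    2   May
11     9   rain   -5   Jul
12    -7   rain   24   Feb
add column high_times_low = t['high'] * t['low']:
    high   cond  low month  high_times_low
0     11   snow  -25   Jul            -275
1    -12  cloud   14   Sep            -168
2     40   snow   28   Jan            1120
3    -13    sun  -26   Jan             338
4     41  cloud  -11   Feb            -451
5     -6   snow  -23   Jan             138
6      0   rain   19   Feb               0
7    -11   rain    1   Sep             -11
8     21   rain  -24   Sep            -504
10    26    sun    2   May              52
11     9   rain   -5   Jul             -45
12    -7   rain   24   Feb            -168
drop duplicate cond (keep=first):
   high   cond  low month  high_times_low
0    11   snow  -25   Jul            -275
1   -12  cloud   14   Sep            -168
3   -13    sun  -26   Jan             338
6     0   rain   19   Feb               0
sort by high:
   high   cond  low month  high_times_low
3   -13    sun  -26   Jan             338
1   -12  cloud   14   Sep            -168
6     0   rain   19   Feb               0
0    11   snow  -25   Jul            -275
Then the sum of column 'high_times_low': -105

-105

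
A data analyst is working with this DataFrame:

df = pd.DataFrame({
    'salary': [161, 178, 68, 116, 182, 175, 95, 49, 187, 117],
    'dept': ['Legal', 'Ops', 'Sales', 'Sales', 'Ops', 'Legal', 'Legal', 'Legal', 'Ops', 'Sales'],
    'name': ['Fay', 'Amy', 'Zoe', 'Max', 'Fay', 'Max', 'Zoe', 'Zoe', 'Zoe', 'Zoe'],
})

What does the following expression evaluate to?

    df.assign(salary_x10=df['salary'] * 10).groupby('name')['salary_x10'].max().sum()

add column salary_x10 = df['salary'] * 10:
   salary   dept name  salary_x10
0     161  Legal  Fay        1610
1     178    Ops  Amy        1780
2      68  Sales  Zoe         680
3     116  Sales  Max        1160
4     182    Ops  Fay        1820
5     175  Legal  Max        1750
6      95  Legal  Zoe         950
7      49  Legal  Zoe         490
8     187    Ops  Zoe        1870
9     117  Sales  Zoe        1170
group by name, max of salary_x10:
name
Amy    1780
Fay    1820
Max    1750
Zoe    1870
Name: salary_x10, dtype: int64

7220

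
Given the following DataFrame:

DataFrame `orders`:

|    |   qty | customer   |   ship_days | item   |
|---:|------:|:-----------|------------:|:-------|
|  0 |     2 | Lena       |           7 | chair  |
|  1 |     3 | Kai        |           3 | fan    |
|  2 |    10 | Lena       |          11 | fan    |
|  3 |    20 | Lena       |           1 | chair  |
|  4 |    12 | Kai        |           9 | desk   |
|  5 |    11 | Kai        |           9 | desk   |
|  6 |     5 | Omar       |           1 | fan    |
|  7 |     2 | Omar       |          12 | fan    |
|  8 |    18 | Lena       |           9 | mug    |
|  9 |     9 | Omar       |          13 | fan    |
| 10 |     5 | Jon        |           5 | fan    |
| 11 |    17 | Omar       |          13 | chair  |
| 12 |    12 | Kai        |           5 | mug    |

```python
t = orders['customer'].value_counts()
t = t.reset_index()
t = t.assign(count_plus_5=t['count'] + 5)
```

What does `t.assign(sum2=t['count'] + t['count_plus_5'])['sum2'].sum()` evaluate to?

46

value_counts of customer:
customer
Lena    4
Kai     4
Omar    4
Jon     1
Name: count, dtype: int64
reset_index():
  customer  count
0     Lena      4
1      Kai      4
2     Omar      4
3      Jon      1
add column count_plus_5 = t['count'] + 5:
  customer  count  count_plus_5
0     Lena      4             9
1      Kai      4             9
2     Omar      4             9
3      Jon      1             6
add column sum2 = t['count'] + t['count_plus_5']:
  customer  count  count_plus_5  sum2
0     Lena      4             9    13
1      Kai      4             9    13
2     Omar      4             9    13
3      Jon      1             6     7
sum of column 'sum2' → 46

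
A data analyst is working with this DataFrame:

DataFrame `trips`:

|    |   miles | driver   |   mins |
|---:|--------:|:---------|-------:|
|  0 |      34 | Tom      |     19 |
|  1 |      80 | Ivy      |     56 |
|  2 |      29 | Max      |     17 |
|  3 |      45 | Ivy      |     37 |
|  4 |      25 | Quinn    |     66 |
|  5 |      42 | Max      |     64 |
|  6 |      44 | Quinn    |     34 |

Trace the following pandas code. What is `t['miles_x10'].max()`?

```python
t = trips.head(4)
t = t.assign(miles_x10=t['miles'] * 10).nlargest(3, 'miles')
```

take first 4 rows:
   miles driver  mins
0     34    Tom    19
1     80    Ivy    56
2     29    Max    17
3     45    Ivy    37
add column miles_x10 = t['miles'] * 10:
   miles driver  mins  miles_x10
0     34    Tom    19        340
1     80    Ivy    56        800
2     29    Max    17        290
3     45    Ivy    37        450
take 3 rows with largest miles:
   miles driver  mins  miles_x10
1     80    Ivy    56        800
3     45    Ivy    37        450
0     34    Tom    19        340

800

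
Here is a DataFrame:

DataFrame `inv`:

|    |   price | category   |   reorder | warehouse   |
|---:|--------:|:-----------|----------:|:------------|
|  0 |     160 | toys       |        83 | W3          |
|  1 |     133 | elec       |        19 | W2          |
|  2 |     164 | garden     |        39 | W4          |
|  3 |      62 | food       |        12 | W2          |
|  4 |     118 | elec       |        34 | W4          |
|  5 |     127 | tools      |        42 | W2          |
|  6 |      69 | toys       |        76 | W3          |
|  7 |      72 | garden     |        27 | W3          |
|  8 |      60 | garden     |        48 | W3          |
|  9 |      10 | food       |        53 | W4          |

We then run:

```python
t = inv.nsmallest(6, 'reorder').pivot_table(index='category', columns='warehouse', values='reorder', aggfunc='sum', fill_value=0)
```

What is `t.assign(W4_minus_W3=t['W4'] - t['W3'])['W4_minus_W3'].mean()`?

take 6 rows with smallest reorder:
   price category  reorder warehouse
3     62     food       12        W2
1    133     elec       19        W2
7     72   garden       27        W3
4    118     elec       34        W4
2    164   garden       39        W4
5    127    tools       42        W2
pivot: rows=category, cols=warehouse, sum(reorder):
warehouse  W2  W3  W4
category             
elec       19   0  34
food       12   0   0
garden      0  27  39
tools      42   0   0
add column W4_minus_W3 = t['W4'] - t['W3']:
warehouse  W2  W3  W4  W4_minus_W3
category                          
elec       19   0  34           34
food       12   0   0            0
garden      0  27  39           12
tools      42   0   0            0
The mean of column 'W4_minus_W3' is 11.5.

11.5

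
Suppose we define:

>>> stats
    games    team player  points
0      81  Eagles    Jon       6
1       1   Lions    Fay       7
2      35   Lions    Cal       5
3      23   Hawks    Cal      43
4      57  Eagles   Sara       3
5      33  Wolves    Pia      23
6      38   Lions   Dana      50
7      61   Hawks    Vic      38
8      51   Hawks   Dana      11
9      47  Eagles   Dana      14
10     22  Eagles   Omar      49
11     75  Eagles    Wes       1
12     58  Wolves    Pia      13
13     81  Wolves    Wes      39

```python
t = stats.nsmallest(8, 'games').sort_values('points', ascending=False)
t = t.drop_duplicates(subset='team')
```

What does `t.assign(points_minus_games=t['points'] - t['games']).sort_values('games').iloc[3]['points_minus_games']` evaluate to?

12

take 8 rows with smallest games:
    games    team player  points
1       1   Lions    Fay       7
10     22  Eagles   Omar      49
3      23   Hawks    Cal      43
5      33  Wolves    Pia      23
2      35   Lions    Cal       5
6      38   Lions   Dana      50
9      47  Eagles   Dana      14
8      51   Hawks   Dana      11
sort by points descending:
    games    team player  points
6      38   Lions   Dana      50
10     22  Eagles   Omar      49
3      23   Hawks    Cal      43
5      33  Wolves    Pia      23
9      47  Eagles   Dana      14
8      51   Hawks   Dana      11
1       1   Lions    Fay       7
2      35   Lions    Cal       5
drop duplicate team (keep=first):
    games    team player  points
6      38   Lions   Dana      50
10     22  Eagles   Omar      49
3      23   Hawks    Cal      43
5      33  Wolves    Pia      23
add column points_minus_games = t['points'] - t['games']:
    games    team player  points  points_minus_games
6      38   Lions   Dana      50                  12
10     22  Eagles   Omar      49                  27
3      23   Hawks    Cal      43                  20
5      33  Wolves    Pia      23                 -10
sort by games:
    games    team player  points  points_minus_games
10     22  Eagles   Omar      49                  27
3      23   Hawks    Cal      43                  20
5      33  Wolves    Pia      23                 -10
6      38   Lions   Dana      50                  12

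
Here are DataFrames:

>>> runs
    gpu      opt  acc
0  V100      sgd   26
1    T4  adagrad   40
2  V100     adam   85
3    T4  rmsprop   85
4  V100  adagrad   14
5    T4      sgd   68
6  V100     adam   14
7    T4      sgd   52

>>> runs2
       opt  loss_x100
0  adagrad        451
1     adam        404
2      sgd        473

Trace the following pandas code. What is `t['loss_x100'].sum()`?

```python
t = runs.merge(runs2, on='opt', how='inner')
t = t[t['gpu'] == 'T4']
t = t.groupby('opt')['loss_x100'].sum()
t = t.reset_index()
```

merge on 'opt' (how='inner') → 7 rows:
    gpu      opt  acc  loss_x100
0  V100      sgd   26        473
1    T4  adagrad   40        451
2  V100     adam   85        404
3  V100  adagrad   14        451
4    T4      sgd   68        473
5  V100     adam   14        404
6    T4      sgd   52        473
filter rows where gpu == 'T4':
  gpu      opt  acc  loss_x100
1  T4  adagrad   40        451
4  T4      sgd   68        473
6  T4      sgd   52        473
group by opt, sum of loss_x100:
opt
adagrad    451
sgd        946
Name: loss_x100, dtype: int64
reset_index():
       opt  loss_x100
0  adagrad        451
1      sgd        946
Hence 1397.

1397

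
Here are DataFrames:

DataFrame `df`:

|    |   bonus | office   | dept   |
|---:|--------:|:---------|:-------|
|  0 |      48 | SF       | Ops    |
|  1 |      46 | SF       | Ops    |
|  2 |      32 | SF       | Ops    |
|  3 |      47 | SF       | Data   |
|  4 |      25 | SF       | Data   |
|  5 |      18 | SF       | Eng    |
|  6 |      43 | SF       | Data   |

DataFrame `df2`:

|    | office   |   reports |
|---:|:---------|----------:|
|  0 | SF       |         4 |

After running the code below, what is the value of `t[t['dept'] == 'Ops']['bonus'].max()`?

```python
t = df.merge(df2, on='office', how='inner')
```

merge on 'office' (how='inner') → 7 rows:
   bonus office  dept  reports
0     48     SF   Ops        4
1     46     SF   Ops        4
2     32     SF   Ops        4
3     47     SF  Data        4
4     25     SF  Data        4
5     18     SF   Eng        4
6     43     SF  Data        4
filter rows where dept == 'Ops':
   bonus office dept  reports
0     48     SF  Ops        4
1     46     SF  Ops        4
2     32     SF  Ops        4
Hence 48.

48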